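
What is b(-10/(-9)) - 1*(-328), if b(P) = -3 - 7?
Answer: 318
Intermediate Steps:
b(P) = -10
b(-10/(-9)) - 1*(-328) = -10 - 1*(-328) = -10 + 328 = 318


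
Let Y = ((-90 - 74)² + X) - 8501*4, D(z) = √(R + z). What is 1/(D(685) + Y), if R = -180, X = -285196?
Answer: -292304/85441627911 - √505/85441627911 ≈ -3.4214e-6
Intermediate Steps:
D(z) = √(-180 + z)
Y = -292304 (Y = ((-90 - 74)² - 285196) - 8501*4 = ((-164)² - 285196) - 34004 = (26896 - 285196) - 34004 = -258300 - 34004 = -292304)
1/(D(685) + Y) = 1/(√(-180 + 685) - 292304) = 1/(√505 - 292304) = 1/(-292304 + √505)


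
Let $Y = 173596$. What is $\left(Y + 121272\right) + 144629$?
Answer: $439497$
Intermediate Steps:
$\left(Y + 121272\right) + 144629 = \left(173596 + 121272\right) + 144629 = 294868 + 144629 = 439497$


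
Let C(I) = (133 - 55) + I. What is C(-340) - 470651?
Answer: -470913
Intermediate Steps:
C(I) = 78 + I
C(-340) - 470651 = (78 - 340) - 470651 = -262 - 470651 = -470913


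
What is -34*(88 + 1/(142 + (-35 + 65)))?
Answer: -257329/86 ≈ -2992.2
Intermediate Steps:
-34*(88 + 1/(142 + (-35 + 65))) = -34*(88 + 1/(142 + 30)) = -34*(88 + 1/172) = -34*15137/172 = -257329/86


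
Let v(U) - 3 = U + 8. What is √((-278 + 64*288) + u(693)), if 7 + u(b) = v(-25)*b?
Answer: √8445 ≈ 91.897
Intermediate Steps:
v(U) = 11 + U (v(U) = 3 + (U + 8) = 3 + (8 + U) = 11 + U)
u(b) = -7 - 14*b (u(b) = -7 + (11 - 25)*b = -7 - 14*b)
√((-278 + 64*288) + u(693)) = √((-278 + 64*288) + (-7 - 14*693)) = √((-278 + 18432) + (-7 - 9702)) = √(18154 - 9709) = √8445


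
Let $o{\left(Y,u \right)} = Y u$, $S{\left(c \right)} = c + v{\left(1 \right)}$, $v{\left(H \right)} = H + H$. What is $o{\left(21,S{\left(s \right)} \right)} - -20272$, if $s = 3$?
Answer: $20377$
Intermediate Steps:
$v{\left(H \right)} = 2 H$
$S{\left(c \right)} = 2 + c$ ($S{\left(c \right)} = c + 2 \cdot 1 = c + 2 = 2 + c$)
$o{\left(21,S{\left(s \right)} \right)} - -20272 = 21 \left(2 + 3\right) - -20272 = 21 \cdot 5 + 20272 = 105 + 20272 = 20377$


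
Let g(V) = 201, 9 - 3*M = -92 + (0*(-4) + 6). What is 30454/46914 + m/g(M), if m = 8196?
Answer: 65104733/1571619 ≈ 41.425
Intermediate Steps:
M = 95/3 (M = 3 - (-92 + (0*(-4) + 6))/3 = 3 - (-92 + (0 + 6))/3 = 3 - (-92 + 6)/3 = 3 - 1/3*(-86) = 3 + 86/3 = 95/3 ≈ 31.667)
30454/46914 + m/g(M) = 30454/46914 + 8196/201 = 30454*(1/46914) + 8196*(1/201) = 15227/23457 + 2732/67 = 65104733/1571619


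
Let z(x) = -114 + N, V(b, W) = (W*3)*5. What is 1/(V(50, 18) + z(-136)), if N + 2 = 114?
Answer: 1/268 ≈ 0.0037313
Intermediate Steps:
N = 112 (N = -2 + 114 = 112)
V(b, W) = 15*W (V(b, W) = (3*W)*5 = 15*W)
z(x) = -2 (z(x) = -114 + 112 = -2)
1/(V(50, 18) + z(-136)) = 1/(15*18 - 2) = 1/(270 - 2) = 1/268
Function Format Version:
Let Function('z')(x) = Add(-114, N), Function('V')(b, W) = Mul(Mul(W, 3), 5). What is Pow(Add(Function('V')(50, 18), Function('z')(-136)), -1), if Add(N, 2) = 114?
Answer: Rational(1, 268) ≈ 0.0037313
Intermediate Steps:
N = 112 (N = Add(-2, 114) = 112)
Function('V')(b, W) = Mul(15, W) (Function('V')(b, W) = Mul(Mul(3, W), 5) = Mul(15, W))
Function('z')(x) = -2 (Function('z')(x) = Add(-114, 112) = -2)
Pow(Add(Function('V')(50, 18), Function('z')(-136)), -1) = Pow(Add(Mul(15, 18), -2), -1) = Pow(Add(270, -2), -1) = Pow(268, -1) = Rational(1, 268)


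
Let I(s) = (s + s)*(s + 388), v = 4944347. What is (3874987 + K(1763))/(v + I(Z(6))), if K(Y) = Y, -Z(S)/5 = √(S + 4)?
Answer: 6389978535750/8150453769803 + 5013930000*√10/8150453769803 ≈ 0.78595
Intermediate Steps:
Z(S) = -5*√(4 + S) (Z(S) = -5*√(S + 4) = -5*√(4 + S))
I(s) = 2*s*(388 + s) (I(s) = (2*s)*(388 + s) = 2*s*(388 + s))
(3874987 + K(1763))/(v + I(Z(6))) = (3874987 + 1763)/(4944347 + 2*(-5*√(4 + 6))*(388 - 5*√(4 + 6))) = 3876750/(4944347 + 2*(-5*√10)*(388 - 5*√10)) = 3876750/(4944347 - 10*√10*(388 - 5*√10))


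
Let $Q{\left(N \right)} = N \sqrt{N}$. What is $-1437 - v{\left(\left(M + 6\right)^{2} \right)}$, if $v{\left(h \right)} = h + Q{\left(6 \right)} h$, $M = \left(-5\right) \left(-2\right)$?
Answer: $-1693 - 1536 \sqrt{6} \approx -5455.4$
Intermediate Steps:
$M = 10$
$Q{\left(N \right)} = N^{\frac{3}{2}}$
$v{\left(h \right)} = h + 6 h \sqrt{6}$ ($v{\left(h \right)} = h + 6^{\frac{3}{2}} h = h + 6 \sqrt{6} h = h + 6 h \sqrt{6}$)
$-1437 - v{\left(\left(M + 6\right)^{2} \right)} = -1437 - \left(10 + 6\right)^{2} \left(1 + 6 \sqrt{6}\right) = -1437 - 16^{2} \left(1 + 6 \sqrt{6}\right) = -1437 - 256 \left(1 + 6 \sqrt{6}\right) = -1437 - \left(256 + 1536 \sqrt{6}\right) = -1693 - 1536 \sqrt{6}$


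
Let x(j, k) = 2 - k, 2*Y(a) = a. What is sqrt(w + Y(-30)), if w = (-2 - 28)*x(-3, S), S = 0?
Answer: 5*I*sqrt(3) ≈ 8.6602*I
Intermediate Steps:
Y(a) = a/2
w = -60 (w = (-2 - 28)*(2 - 1*0) = -30*(2 + 0) = -30*2 = -60)
sqrt(w + Y(-30)) = sqrt(-60 + (1/2)*(-30)) = sqrt(-60 - 15) = sqrt(-75) = 5*I*sqrt(3)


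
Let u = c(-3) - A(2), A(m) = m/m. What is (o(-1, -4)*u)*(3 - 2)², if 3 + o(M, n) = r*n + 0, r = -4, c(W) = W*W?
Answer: 104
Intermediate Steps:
c(W) = W²
A(m) = 1
o(M, n) = -3 - 4*n (o(M, n) = -3 + (-4*n + 0) = -3 - 4*n)
u = 8 (u = (-3)² - 1*1 = 9 - 1 = 8)
(o(-1, -4)*u)*(3 - 2)² = ((-3 - 4*(-4))*8)*(3 - 2)² = ((-3 + 16)*8)*1² = (13*8)*1 = 104*1 = 104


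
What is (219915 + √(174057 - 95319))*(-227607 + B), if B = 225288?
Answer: -509982885 - 2319*√78738 ≈ -5.1063e+8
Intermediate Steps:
(219915 + √(174057 - 95319))*(-227607 + B) = (219915 + √(174057 - 95319))*(-227607 + 225288) = (219915 + √78738)*(-2319) = -509982885 - 2319*√78738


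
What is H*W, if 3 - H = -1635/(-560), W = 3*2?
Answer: 27/56 ≈ 0.48214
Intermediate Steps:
W = 6
H = 9/112 (H = 3 - (-1635)/(-560) = 3 - (-1635)*(-1)/560 = 3 - 1*327/112 = 3 - 327/112 = 9/112 ≈ 0.080357)
H*W = (9/112)*6 = 27/56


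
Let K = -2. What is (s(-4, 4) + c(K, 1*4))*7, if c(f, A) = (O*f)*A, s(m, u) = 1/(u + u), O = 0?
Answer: 7/8 ≈ 0.87500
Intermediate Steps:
s(m, u) = 1/(2*u)
c(f, A) = 0 (c(f, A) = (0*f)*A = 0*A = 0)
(s(-4, 4) + c(K, 1*4))*7 = ((½)/4 + 0)*7 = ((½)*(¼) + 0)*7 = (⅛ + 0)*7 = (⅛)*7 = 7/8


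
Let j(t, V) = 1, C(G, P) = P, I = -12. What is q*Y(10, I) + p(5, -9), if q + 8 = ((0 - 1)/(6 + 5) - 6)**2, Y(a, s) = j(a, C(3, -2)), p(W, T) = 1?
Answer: 3642/121 ≈ 30.099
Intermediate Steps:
Y(a, s) = 1
q = 3521/121 (q = -8 + ((0 - 1)/(6 + 5) - 6)**2 = -8 + (-1/11 - 6)**2 = -8 + (-67/11)**2 = -8 + 4489/121 = 3521/121 ≈ 29.099)
q*Y(10, I) + p(5, -9) = (3521/121)*1 + 1 = 3521/121 + 1 = 3642/121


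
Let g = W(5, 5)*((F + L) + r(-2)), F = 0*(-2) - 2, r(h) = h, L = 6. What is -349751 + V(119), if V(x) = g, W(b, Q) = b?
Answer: -349741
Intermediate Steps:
F = -2 (F = 0 - 2 = -2)
g = 10 (g = 5*((-2 + 6) - 2) = 5*(4 - 2) = 5*2 = 10)
V(x) = 10
-349751 + V(119) = -349751 + 10 = -349741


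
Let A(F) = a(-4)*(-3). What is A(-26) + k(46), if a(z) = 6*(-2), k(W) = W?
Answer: 82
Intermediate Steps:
a(z) = -12
A(F) = 36 (A(F) = -12*(-3) = 36)
A(-26) + k(46) = 36 + 46 = 82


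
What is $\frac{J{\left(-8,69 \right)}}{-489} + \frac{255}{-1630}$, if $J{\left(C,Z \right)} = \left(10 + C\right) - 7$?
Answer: $- \frac{143}{978} \approx -0.14622$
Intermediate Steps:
$J{\left(C,Z \right)} = 3 + C$
$\frac{J{\left(-8,69 \right)}}{-489} + \frac{255}{-1630} = \frac{3 - 8}{-489} + \frac{255}{-1630} = \left(-5\right) \left(- \frac{1}{489}\right) + 255 \left(- \frac{1}{1630}\right) = \frac{5}{489} - \frac{51}{326} = - \frac{143}{978}$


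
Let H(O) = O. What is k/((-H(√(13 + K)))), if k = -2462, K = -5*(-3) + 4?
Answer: 1231*√2/4 ≈ 435.22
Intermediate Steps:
K = 19 (K = 15 + 4 = 19)
k/((-H(√(13 + K)))) = -2462*(-1/√(13 + 19)) = -2462*(-√2/8) = -(-1231)*√2/4 = 1231*√2/4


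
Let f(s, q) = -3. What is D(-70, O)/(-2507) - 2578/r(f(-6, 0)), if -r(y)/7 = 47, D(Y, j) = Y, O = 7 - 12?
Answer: 6486076/824803 ≈ 7.8638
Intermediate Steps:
O = -5
r(y) = -329 (r(y) = -7*47 = -329)
D(-70, O)/(-2507) - 2578/r(f(-6, 0)) = -70/(-2507) - 2578/(-329) = -70*(-1/2507) - 2578*(-1/329) = 70/2507 + 2578/329 = 6486076/824803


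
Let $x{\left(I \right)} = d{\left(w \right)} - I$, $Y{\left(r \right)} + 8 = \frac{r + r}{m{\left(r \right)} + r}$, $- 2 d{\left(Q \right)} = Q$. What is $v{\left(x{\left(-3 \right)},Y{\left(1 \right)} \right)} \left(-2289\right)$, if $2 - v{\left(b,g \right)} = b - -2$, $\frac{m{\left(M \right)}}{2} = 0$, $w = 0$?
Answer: $6867$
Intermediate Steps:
$d{\left(Q \right)} = - \frac{Q}{2}$
$m{\left(M \right)} = 0$ ($m{\left(M \right)} = 2 \cdot 0 = 0$)
$Y{\left(r \right)} = -6$ ($Y{\left(r \right)} = -8 + \frac{r + r}{0 + r} = -8 + \frac{2 r}{r} = -8 + 2 = -6$)
$x{\left(I \right)} = - I$ ($x{\left(I \right)} = \left(- \frac{1}{2}\right) 0 - I = 0 - I = - I$)
$v{\left(b,g \right)} = - b$ ($v{\left(b,g \right)} = 2 - \left(b - -2\right) = 2 - \left(b + 2\right) = 2 - \left(2 + b\right) = - b$)
$v{\left(x{\left(-3 \right)},Y{\left(1 \right)} \right)} \left(-2289\right) = - \left(-1\right) \left(-3\right) \left(-2289\right) = \left(-1\right) 3 \left(-2289\right) = \left(-3\right) \left(-2289\right) = 6867$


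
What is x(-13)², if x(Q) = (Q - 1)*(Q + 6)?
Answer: 9604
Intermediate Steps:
x(Q) = (-1 + Q)*(6 + Q)
x(-13)² = (-6 + (-13)² + 5*(-13))² = (-6 + 169 - 65)² = 98² = 9604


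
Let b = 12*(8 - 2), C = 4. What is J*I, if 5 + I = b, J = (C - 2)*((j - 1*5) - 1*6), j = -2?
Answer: -1742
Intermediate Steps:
b = 72 (b = 12*6 = 72)
J = -26 (J = (4 - 2)*((-2 - 1*5) - 1*6) = 2*((-2 - 5) - 6) = 2*(-7 - 6) = 2*(-13) = -26)
I = 67 (I = -5 + 72 = 67)
J*I = -26*67 = -1742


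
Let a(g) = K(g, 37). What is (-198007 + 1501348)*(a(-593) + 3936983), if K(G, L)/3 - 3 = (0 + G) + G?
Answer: 5126605802994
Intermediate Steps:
K(G, L) = 9 + 6*G (K(G, L) = 9 + 3*((0 + G) + G) = 9 + 3*(G + G) = 9 + 3*(2*G) = 9 + 6*G)
a(g) = 9 + 6*g
(-198007 + 1501348)*(a(-593) + 3936983) = (-198007 + 1501348)*((9 + 6*(-593)) + 3936983) = 1303341*((9 - 3558) + 3936983) = 1303341*(-3549 + 3936983) = 1303341*3933434 = 5126605802994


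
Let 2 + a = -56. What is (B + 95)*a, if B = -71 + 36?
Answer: -3480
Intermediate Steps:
B = -35
a = -58 (a = -2 - 56 = -58)
(B + 95)*a = (-35 + 95)*(-58) = 60*(-58) = -3480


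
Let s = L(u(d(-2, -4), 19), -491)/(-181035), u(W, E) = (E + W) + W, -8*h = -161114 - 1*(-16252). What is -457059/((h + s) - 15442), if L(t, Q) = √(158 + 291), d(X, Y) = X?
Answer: -638905693560416133300/3726352292830194841 - 1323898817040*√449/3726352292830194841 ≈ -171.46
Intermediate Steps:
h = 72431/4 (h = -(-161114 - 1*(-16252))/8 = -(-161114 + 16252)/8 = -⅛*(-144862) = 72431/4 ≈ 18108.)
u(W, E) = E + 2*W
L(t, Q) = √449
s = -√449/181035 (s = √449/(-181035) = √449*(-1/181035) = -√449/181035 ≈ -0.00011705)
-457059/((h + s) - 15442) = -457059/((72431/4 - √449/181035) - 15442) = -457059/(10663/4 - √449/181035)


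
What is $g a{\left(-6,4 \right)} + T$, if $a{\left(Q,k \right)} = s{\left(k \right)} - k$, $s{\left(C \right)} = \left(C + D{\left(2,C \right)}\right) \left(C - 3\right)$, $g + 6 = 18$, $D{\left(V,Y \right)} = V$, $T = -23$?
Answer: $1$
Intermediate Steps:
$g = 12$ ($g = -6 + 18 = 12$)
$s{\left(C \right)} = \left(-3 + C\right) \left(2 + C\right)$ ($s{\left(C \right)} = \left(C + 2\right) \left(C - 3\right) = \left(2 + C\right) \left(-3 + C\right) = \left(-3 + C\right) \left(2 + C\right)$)
$a{\left(Q,k \right)} = -6 + k^{2} - 2 k$ ($a{\left(Q,k \right)} = \left(-6 + k^{2} - k\right) - k = -6 + k^{2} - 2 k$)
$g a{\left(-6,4 \right)} + T = 12 \left(-6 + 4^{2} - 8\right) - 23 = 12 \left(-6 + 16 - 8\right) - 23 = 12 \cdot 2 - 23 = 24 - 23 = 1$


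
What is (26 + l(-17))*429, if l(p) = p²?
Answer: 135135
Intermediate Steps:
(26 + l(-17))*429 = (26 + (-17)²)*429 = (26 + 289)*429 = 315*429 = 135135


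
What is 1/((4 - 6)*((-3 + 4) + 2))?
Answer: -1/6 ≈ -0.16667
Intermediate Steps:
1/((4 - 6)*((-3 + 4) + 2)) = 1/(-2*(1 + 2)) = 1/(-2*3) = 1/(-6) = -1/6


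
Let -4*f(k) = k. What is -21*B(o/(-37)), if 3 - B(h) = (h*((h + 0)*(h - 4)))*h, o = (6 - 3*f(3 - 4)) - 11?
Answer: -30371852091/479785216 ≈ -63.303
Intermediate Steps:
f(k) = -k/4
o = -23/4 (o = (6 - (-3)*(3 - 4)/4) - 11 = (6 - (-3)*(-1)/4) - 11 = (6 - 3*¼) - 11 = (6 - ¾) - 11 = 21/4 - 11 = -23/4 ≈ -5.7500)
B(h) = 3 - h³*(-4 + h) (B(h) = 3 - h*((h + 0)*(h - 4))*h = 3 - h*(h*(-4 + h))*h = 3 - h²*(-4 + h)*h = 3 - h³*(-4 + h))
-21*B(o/(-37)) = -21*(3 - (-23/4/(-37))⁴ + 4*(-23/4/(-37))³) = -21*(3 - (-23/4*(-1/37))⁴ + 4*(-23/4*(-1/37))³) = -21*(3 - (23/148)⁴ + 4*(23/148)³) = -21*(3 - 1*279841/479785216 + 4*(12167/3241792)) = -21*(3 - 279841/479785216 + 12167/810448) = -21*1446278671/479785216 = -30371852091/479785216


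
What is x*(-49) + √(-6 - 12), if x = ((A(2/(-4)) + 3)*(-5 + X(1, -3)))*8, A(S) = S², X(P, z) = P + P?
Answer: 3822 + 3*I*√2 ≈ 3822.0 + 4.2426*I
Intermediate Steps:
X(P, z) = 2*P
x = -78 (x = (((2/(-4))² + 3)*(-5 + 2*1))*8 = (((2*(-¼))² + 3)*(-5 + 2))*8 = (((-½)² + 3)*(-3))*8 = ((¼ + 3)*(-3))*8 = ((13/4)*(-3))*8 = -39/4*8 = -78)
x*(-49) + √(-6 - 12) = -78*(-49) + √(-6 - 12) = 3822 + √(-18) = 3822 + 3*I*√2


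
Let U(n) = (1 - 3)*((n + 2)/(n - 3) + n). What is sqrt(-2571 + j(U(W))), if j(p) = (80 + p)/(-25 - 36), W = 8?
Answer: I*sqrt(9570351)/61 ≈ 50.715*I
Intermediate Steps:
U(n) = -2*n - 2*(2 + n)/(-3 + n) (U(n) = -2*((2 + n)/(-3 + n) + n) = -2*(n + (2 + n)/(-3 + n)) = -2*n - 2*(2 + n)/(-3 + n))
j(p) = -80/61 - p/61 (j(p) = (80 + p)/(-61) = (80 + p)*(-1/61) = -80/61 - p/61)
sqrt(-2571 + j(U(W))) = sqrt(-2571 + (-80/61 - 2*(-2 - 1*8**2 + 2*8)/(61*(-3 + 8)))) = sqrt(-2571 + (-80/61 - 2*(-2 - 1*64 + 16)/(61*5))) = sqrt(-2571 + (-80/61 - 2*(-2 - 64 + 16)/(61*5))) = sqrt(-2571 + (-80/61 - 2*(-50)/(61*5))) = sqrt(-2571 + (-80/61 - 1/61*(-20))) = sqrt(-2571 + (-80/61 + 20/61)) = sqrt(-2571 - 60/61) = sqrt(-156891/61) = I*sqrt(9570351)/61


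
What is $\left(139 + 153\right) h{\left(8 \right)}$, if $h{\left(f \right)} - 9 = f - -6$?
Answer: $6716$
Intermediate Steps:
$h{\left(f \right)} = 15 + f$ ($h{\left(f \right)} = 9 + \left(f - -6\right) = 9 + \left(f + 6\right) = 9 + \left(6 + f\right) = 15 + f$)
$\left(139 + 153\right) h{\left(8 \right)} = \left(139 + 153\right) \left(15 + 8\right) = 292 \cdot 23 = 6716$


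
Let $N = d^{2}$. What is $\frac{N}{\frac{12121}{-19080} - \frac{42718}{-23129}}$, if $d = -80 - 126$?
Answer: $\frac{18727062815520}{534712831} \approx 35023.0$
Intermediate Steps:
$d = -206$
$N = 42436$ ($N = \left(-206\right)^{2} = 42436$)
$\frac{N}{\frac{12121}{-19080} - \frac{42718}{-23129}} = \frac{42436}{\frac{12121}{-19080} - \frac{42718}{-23129}} = \frac{42436}{12121 \left(- \frac{1}{19080}\right) - - \frac{42718}{23129}} = \frac{42436}{- \frac{12121}{19080} + \frac{42718}{23129}} = \frac{42436}{\frac{534712831}{441301320}} = 42436 \cdot \frac{441301320}{534712831} = \frac{18727062815520}{534712831}$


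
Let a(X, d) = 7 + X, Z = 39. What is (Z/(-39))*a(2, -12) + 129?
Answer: 120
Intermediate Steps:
(Z/(-39))*a(2, -12) + 129 = (39/(-39))*(7 + 2) + 129 = (39*(-1/39))*9 + 129 = -1*9 + 129 = -9 + 129 = 120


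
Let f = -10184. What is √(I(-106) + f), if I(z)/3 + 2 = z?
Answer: 2*I*√2627 ≈ 102.51*I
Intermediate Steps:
I(z) = -6 + 3*z
√(I(-106) + f) = √((-6 + 3*(-106)) - 10184) = √((-6 - 318) - 10184) = √(-324 - 10184) = √(-10508) = 2*I*√2627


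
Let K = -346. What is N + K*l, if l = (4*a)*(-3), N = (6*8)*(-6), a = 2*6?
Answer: 49536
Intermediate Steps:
a = 12
N = -288 (N = 48*(-6) = -288)
l = -144 (l = (4*12)*(-3) = 48*(-3) = -144)
N + K*l = -288 - 346*(-144) = -288 + 49824 = 49536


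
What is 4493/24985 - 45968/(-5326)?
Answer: 586220099/66535055 ≈ 8.8107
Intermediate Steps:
4493/24985 - 45968/(-5326) = 4493*(1/24985) - 45968*(-1/5326) = 4493/24985 + 22984/2663 = 586220099/66535055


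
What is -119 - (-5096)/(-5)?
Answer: -5691/5 ≈ -1138.2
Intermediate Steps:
-119 - (-5096)/(-5) = -119 - (-5096)*(-1)/5 = -119 - 49*104/5 = -119 - 5096/5 = -5691/5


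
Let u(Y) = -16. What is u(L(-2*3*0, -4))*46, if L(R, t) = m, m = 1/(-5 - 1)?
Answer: -736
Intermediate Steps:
m = -⅙ (m = 1/(-6) = -⅙ ≈ -0.16667)
L(R, t) = -⅙
u(L(-2*3*0, -4))*46 = -16*46 = -736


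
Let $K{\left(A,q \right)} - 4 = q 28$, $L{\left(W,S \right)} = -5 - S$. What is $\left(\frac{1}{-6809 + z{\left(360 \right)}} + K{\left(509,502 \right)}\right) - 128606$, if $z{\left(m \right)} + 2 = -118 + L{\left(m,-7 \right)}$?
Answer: $- \frac{793460143}{6927} \approx -1.1455 \cdot 10^{5}$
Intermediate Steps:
$K{\left(A,q \right)} = 4 + 28 q$ ($K{\left(A,q \right)} = 4 + q 28 = 4 + 28 q$)
$z{\left(m \right)} = -118$ ($z{\left(m \right)} = -2 - 116 = -118$)
$\left(\frac{1}{-6809 + z{\left(360 \right)}} + K{\left(509,502 \right)}\right) - 128606 = \left(\frac{1}{-6809 - 118} + \left(4 + 28 \cdot 502\right)\right) - 128606 = \left(\frac{1}{-6927} + \left(4 + 14056\right)\right) - 128606 = \left(- \frac{1}{6927} + 14060\right) - 128606 = \frac{97393619}{6927} - 128606 = - \frac{793460143}{6927}$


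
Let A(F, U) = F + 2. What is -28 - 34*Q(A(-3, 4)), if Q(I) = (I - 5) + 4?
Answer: 40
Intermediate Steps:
A(F, U) = 2 + F
Q(I) = -1 + I (Q(I) = (-5 + I) + 4 = -1 + I)
-28 - 34*Q(A(-3, 4)) = -28 - 34*(-1 + (2 - 3)) = -28 - 34*(-1 - 1) = -28 - 34*(-2) = -28 + 68 = 40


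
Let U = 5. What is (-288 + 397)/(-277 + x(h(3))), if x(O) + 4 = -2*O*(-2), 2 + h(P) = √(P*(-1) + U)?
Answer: -31501/83489 - 436*√2/83489 ≈ -0.38469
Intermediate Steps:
h(P) = -2 + √(5 - P) (h(P) = -2 + √(P*(-1) + 5) = -2 + √(-P + 5) = -2 + √(5 - P))
x(O) = -4 + 4*O (x(O) = -4 - 2*O*(-2) = -4 + 4*O)
(-288 + 397)/(-277 + x(h(3))) = (-288 + 397)/(-277 + (-4 + 4*(-2 + √(5 - 1*3)))) = 109/(-277 + (-4 + 4*(-2 + √(5 - 3)))) = 109/(-277 + (-4 + 4*(-2 + √2))) = 109/(-277 + (-4 + (-8 + 4*√2))) = 109/(-277 + (-12 + 4*√2)) = 109/(-289 + 4*√2)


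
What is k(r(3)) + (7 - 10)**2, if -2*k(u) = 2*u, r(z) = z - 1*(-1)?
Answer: 5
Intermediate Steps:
r(z) = 1 + z (r(z) = z + 1 = 1 + z)
k(u) = -u
k(r(3)) + (7 - 10)**2 = -(1 + 3) + (7 - 10)**2 = -1*4 + (-3)**2 = -4 + 9 = 5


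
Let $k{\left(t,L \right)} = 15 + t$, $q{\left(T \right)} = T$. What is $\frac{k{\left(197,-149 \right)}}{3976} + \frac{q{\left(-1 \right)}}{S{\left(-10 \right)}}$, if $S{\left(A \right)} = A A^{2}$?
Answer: $\frac{26997}{497000} \approx 0.05432$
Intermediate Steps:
$S{\left(A \right)} = A^{3}$
$\frac{k{\left(197,-149 \right)}}{3976} + \frac{q{\left(-1 \right)}}{S{\left(-10 \right)}} = \frac{15 + 197}{3976} - \frac{1}{\left(-10\right)^{3}} = 212 \cdot \frac{1}{3976} - \frac{1}{-1000} = \frac{53}{994} - - \frac{1}{1000} = \frac{53}{994} + \frac{1}{1000} = \frac{26997}{497000}$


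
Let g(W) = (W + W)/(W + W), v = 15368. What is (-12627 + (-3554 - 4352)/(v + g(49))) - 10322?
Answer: -352711087/15369 ≈ -22950.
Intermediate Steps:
g(W) = 1 (g(W) = (2*W)/((2*W)) = (2*W)*(1/(2*W)) = 1)
(-12627 + (-3554 - 4352)/(v + g(49))) - 10322 = (-12627 + (-3554 - 4352)/(15368 + 1)) - 10322 = (-12627 - 7906/15369) - 10322 = -194072269/15369 - 10322 = -352711087/15369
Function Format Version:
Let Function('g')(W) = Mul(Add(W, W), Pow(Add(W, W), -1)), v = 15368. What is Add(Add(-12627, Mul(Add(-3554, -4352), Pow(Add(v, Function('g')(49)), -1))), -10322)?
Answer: Rational(-352711087, 15369) ≈ -22950.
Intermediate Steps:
Function('g')(W) = 1 (Function('g')(W) = Mul(Mul(2, W), Pow(Mul(2, W), -1)) = Mul(Mul(2, W), Mul(Rational(1, 2), Pow(W, -1))) = 1)
Add(Add(-12627, Mul(Add(-3554, -4352), Pow(Add(v, Function('g')(49)), -1))), -10322) = Add(Add(-12627, Mul(Add(-3554, -4352), Pow(Add(15368, 1), -1))), -10322) = Add(Add(-12627, Mul(-7906, Pow(15369, -1))), -10322) = Add(Add(-12627, Mul(-7906, Rational(1, 15369))), -10322) = Add(Add(-12627, Rational(-7906, 15369)), -10322) = Add(Rational(-194072269, 15369), -10322) = Rational(-352711087, 15369)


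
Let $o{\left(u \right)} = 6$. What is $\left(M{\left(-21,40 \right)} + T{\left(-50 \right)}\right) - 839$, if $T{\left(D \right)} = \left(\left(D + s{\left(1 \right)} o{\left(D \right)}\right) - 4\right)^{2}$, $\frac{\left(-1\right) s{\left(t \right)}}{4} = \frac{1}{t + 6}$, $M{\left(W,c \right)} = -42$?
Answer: $\frac{118435}{49} \approx 2417.0$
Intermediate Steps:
$s{\left(t \right)} = - \frac{4}{6 + t}$ ($s{\left(t \right)} = - \frac{4}{t + 6} = - \frac{4}{6 + t}$)
$T{\left(D \right)} = \left(- \frac{52}{7} + D\right)^{2}$ ($T{\left(D \right)} = \left(\left(D + - \frac{4}{6 + 1} \cdot 6\right) - 4\right)^{2} = \left(\left(D + - \frac{4}{7} \cdot 6\right) - 4\right)^{2} = \left(\left(D + \left(-4\right) \frac{1}{7} \cdot 6\right) - 4\right)^{2} = \left(\left(D - \frac{24}{7}\right) - 4\right)^{2} = \left(\left(- \frac{24}{7} + D\right) - 4\right)^{2} = \left(- \frac{52}{7} + D\right)^{2}$)
$\left(M{\left(-21,40 \right)} + T{\left(-50 \right)}\right) - 839 = \left(-42 + \frac{\left(-52 + 7 \left(-50\right)\right)^{2}}{49}\right) - 839 = \left(-42 + \frac{\left(-52 - 350\right)^{2}}{49}\right) - 839 = \left(-42 + \frac{\left(-402\right)^{2}}{49}\right) - 839 = \left(-42 + \frac{1}{49} \cdot 161604\right) - 839 = \left(-42 + \frac{161604}{49}\right) - 839 = \frac{159546}{49} - 839 = \frac{118435}{49}$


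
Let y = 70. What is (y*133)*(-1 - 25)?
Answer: -242060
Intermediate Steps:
(y*133)*(-1 - 25) = (70*133)*(-1 - 25) = 9310*(-26) = -242060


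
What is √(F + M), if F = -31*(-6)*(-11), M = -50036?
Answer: I*√52082 ≈ 228.21*I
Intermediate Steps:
F = -2046 (F = 186*(-11) = -2046)
√(F + M) = √(-2046 - 50036) = √(-52082) = I*√52082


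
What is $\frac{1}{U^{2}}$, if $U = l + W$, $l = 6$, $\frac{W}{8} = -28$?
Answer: $\frac{1}{47524} \approx 2.1042 \cdot 10^{-5}$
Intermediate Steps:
$W = -224$ ($W = 8 \left(-28\right) = -224$)
$U = -218$ ($U = 6 - 224 = -218$)
$\frac{1}{U^{2}} = \frac{1}{\left(-218\right)^{2}} = \frac{1}{47524}$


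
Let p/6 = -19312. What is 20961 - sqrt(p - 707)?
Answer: 20961 - I*sqrt(116579) ≈ 20961.0 - 341.44*I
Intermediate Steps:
p = -115872 (p = 6*(-19312) = -115872)
20961 - sqrt(p - 707) = 20961 - sqrt(-115872 - 707) = 20961 - sqrt(-116579) = 20961 - I*sqrt(116579)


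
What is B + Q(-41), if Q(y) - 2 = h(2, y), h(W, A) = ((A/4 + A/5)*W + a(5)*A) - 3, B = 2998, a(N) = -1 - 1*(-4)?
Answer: 28371/10 ≈ 2837.1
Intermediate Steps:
a(N) = 3 (a(N) = -1 + 4 = 3)
h(W, A) = -3 + 3*A + 9*A*W/20 (h(W, A) = ((A/4 + A/5)*W + 3*A) - 3 = ((9*A/20)*W + 3*A) - 3 = (9*A*W/20 + 3*A) - 3 = (3*A + 9*A*W/20) - 3 = -3 + 3*A + 9*A*W/20)
Q(y) = -1 + 39*y/10 (Q(y) = 2 + (-3 + 3*y + (9/20)*y*2) = 2 + (-3 + 3*y + 9*y/10) = 2 + (-3 + 39*y/10) = -1 + 39*y/10)
B + Q(-41) = 2998 + (-1 + (39/10)*(-41)) = 2998 + (-1 - 1599/10) = 2998 - 1609/10 = 28371/10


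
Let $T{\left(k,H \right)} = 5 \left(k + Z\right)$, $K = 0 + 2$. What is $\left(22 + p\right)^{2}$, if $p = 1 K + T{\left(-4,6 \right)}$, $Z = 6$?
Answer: $1156$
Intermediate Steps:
$K = 2$
$T{\left(k,H \right)} = 30 + 5 k$ ($T{\left(k,H \right)} = 5 \left(k + 6\right) = 5 \left(6 + k\right) = 30 + 5 k$)
$p = 12$ ($p = 1 \cdot 2 + \left(30 + 5 \left(-4\right)\right) = 2 + \left(30 - 20\right) = 2 + 10 = 12$)
$\left(22 + p\right)^{2} = \left(22 + 12\right)^{2} = 34^{2} = 1156$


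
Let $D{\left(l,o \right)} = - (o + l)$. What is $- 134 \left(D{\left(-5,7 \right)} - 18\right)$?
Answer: $2680$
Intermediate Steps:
$D{\left(l,o \right)} = - l - o$ ($D{\left(l,o \right)} = - (l + o) = - l - o$)
$- 134 \left(D{\left(-5,7 \right)} - 18\right) = - 134 \left(\left(\left(-1\right) \left(-5\right) - 7\right) - 18\right) = - 134 \left(\left(5 - 7\right) - 18\right) = - 134 \left(-2 - 18\right) = \left(-134\right) \left(-20\right) = 2680$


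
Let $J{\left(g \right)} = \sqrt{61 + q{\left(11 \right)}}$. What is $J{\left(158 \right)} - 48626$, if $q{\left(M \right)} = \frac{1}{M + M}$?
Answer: $-48626 + \frac{\sqrt{29546}}{22} \approx -48618.0$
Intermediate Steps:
$q{\left(M \right)} = \frac{1}{2 M}$
$J{\left(g \right)} = \frac{\sqrt{29546}}{22}$ ($J{\left(g \right)} = \sqrt{61 + \frac{1}{2 \cdot 11}} = \sqrt{61 + \frac{1}{2} \cdot \frac{1}{11}} = \sqrt{61 + \frac{1}{22}} = \sqrt{\frac{1343}{22}} = \frac{\sqrt{29546}}{22}$)
$J{\left(158 \right)} - 48626 = \frac{\sqrt{29546}}{22} - 48626 = -48626 + \frac{\sqrt{29546}}{22}$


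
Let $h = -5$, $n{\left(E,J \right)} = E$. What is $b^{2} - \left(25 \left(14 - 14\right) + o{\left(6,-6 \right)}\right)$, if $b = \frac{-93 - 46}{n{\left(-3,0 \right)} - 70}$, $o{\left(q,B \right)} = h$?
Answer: $\frac{45966}{5329} \approx 8.6256$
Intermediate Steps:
$o{\left(q,B \right)} = -5$
$b = \frac{139}{73}$ ($b = \frac{-93 - 46}{-3 - 70} = - \frac{139}{-73} = \left(-139\right) \left(- \frac{1}{73}\right) = \frac{139}{73} \approx 1.9041$)
$b^{2} - \left(25 \left(14 - 14\right) + o{\left(6,-6 \right)}\right) = \left(\frac{139}{73}\right)^{2} - \left(25 \left(14 - 14\right) - 5\right) = \frac{19321}{5329} - \left(25 \cdot 0 - 5\right) = \frac{19321}{5329} - \left(0 - 5\right) = \frac{19321}{5329} - -5 = \frac{19321}{5329} + 5 = \frac{45966}{5329}$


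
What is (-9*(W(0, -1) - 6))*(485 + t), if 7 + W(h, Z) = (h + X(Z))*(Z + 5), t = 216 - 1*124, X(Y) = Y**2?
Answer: 46737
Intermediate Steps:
t = 92 (t = 216 - 124 = 92)
W(h, Z) = -7 + (5 + Z)*(h + Z**2) (W(h, Z) = -7 + (h + Z**2)*(Z + 5) = -7 + (h + Z**2)*(5 + Z) = -7 + (5 + Z)*(h + Z**2))
(-9*(W(0, -1) - 6))*(485 + t) = (-9*((-7 + (-1)**3 + 5*0 + 5*(-1)**2 - 1*0) - 6))*(485 + 92) = -9*((-7 - 1 + 0 + 5*1 + 0) - 6)*577 = -9*((-7 - 1 + 0 + 5 + 0) - 6)*577 = -9*(-3 - 6)*577 = -9*(-9)*577 = 81*577 = 46737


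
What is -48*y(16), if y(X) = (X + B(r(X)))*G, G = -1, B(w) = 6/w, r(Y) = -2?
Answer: 624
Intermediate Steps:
y(X) = 3 - X (y(X) = (X + 6/(-2))*(-1) = (X + 6*(-½))*(-1) = (X - 3)*(-1) = (-3 + X)*(-1) = 3 - X)
-48*y(16) = -48*(3 - 1*16) = -48*(3 - 16) = -48*(-13) = 624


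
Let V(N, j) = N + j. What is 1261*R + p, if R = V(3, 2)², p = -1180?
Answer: 30345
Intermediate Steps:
R = 25 (R = (3 + 2)² = 5² = 25)
1261*R + p = 1261*25 - 1180 = 31525 - 1180 = 30345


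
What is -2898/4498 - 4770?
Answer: -10729179/2249 ≈ -4770.6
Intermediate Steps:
-2898/4498 - 4770 = -2898*1/4498 - 4770 = -1449/2249 - 4770 = -10729179/2249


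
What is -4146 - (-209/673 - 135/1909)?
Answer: -5326112686/1284757 ≈ -4145.6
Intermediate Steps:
-4146 - (-209/673 - 135/1909) = -4146 - 1*(-489836/1284757) = -4146 + 489836/1284757 = -5326112686/1284757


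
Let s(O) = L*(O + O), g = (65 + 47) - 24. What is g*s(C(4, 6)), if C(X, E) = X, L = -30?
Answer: -21120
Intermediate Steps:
g = 88 (g = 112 - 24 = 88)
s(O) = -60*O (s(O) = -30*(O + O) = -60*O)
g*s(C(4, 6)) = 88*(-60*4) = 88*(-240) = -21120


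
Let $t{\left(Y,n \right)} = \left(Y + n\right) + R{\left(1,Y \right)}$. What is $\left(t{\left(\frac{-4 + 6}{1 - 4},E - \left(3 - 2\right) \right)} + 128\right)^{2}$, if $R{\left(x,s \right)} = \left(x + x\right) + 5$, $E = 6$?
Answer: $\frac{174724}{9} \approx 19414.0$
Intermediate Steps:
$R{\left(x,s \right)} = 5 + 2 x$ ($R{\left(x,s \right)} = 2 x + 5 = 5 + 2 x$)
$t{\left(Y,n \right)} = 7 + Y + n$ ($t{\left(Y,n \right)} = \left(Y + n\right) + \left(5 + 2 \cdot 1\right) = \left(Y + n\right) + \left(5 + 2\right) = \left(Y + n\right) + 7 = 7 + Y + n$)
$\left(t{\left(\frac{-4 + 6}{1 - 4},E - \left(3 - 2\right) \right)} + 128\right)^{2} = \left(\left(7 + \frac{-4 + 6}{1 - 4} + \left(6 - \left(3 - 2\right)\right)\right) + 128\right)^{2} = \left(\left(7 + \frac{2}{-3} + \left(6 - 1\right)\right) + 128\right)^{2} = \left(\left(7 + 2 \left(- \frac{1}{3}\right) + \left(6 - 1\right)\right) + 128\right)^{2} = \left(\left(7 - \frac{2}{3} + 5\right) + 128\right)^{2} = \left(\frac{34}{3} + 128\right)^{2} = \left(\frac{418}{3}\right)^{2} = \frac{174724}{9}$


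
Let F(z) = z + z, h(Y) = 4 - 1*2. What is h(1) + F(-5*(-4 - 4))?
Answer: 82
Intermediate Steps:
h(Y) = 2 (h(Y) = 4 - 2 = 2)
F(z) = 2*z
h(1) + F(-5*(-4 - 4)) = 2 + 2*(-5*(-4 - 4)) = 2 + 2*(-5*(-8)) = 2 + 2*40 = 2 + 80 = 82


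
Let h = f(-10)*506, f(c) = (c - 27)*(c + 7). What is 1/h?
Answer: 1/56166 ≈ 1.7804e-5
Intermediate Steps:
f(c) = (-27 + c)*(7 + c)
h = 56166 (h = (-189 + (-10)² - 20*(-10))*506 = (-189 + 100 + 200)*506 = 111*506 = 56166)
1/h = 1/56166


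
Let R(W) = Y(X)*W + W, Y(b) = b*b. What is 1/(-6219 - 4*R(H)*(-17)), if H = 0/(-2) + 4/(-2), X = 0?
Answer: -1/6355 ≈ -0.00015736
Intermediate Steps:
Y(b) = b²
H = -2 (H = 0*(-½) + 4*(-½) = 0 - 2 = -2)
R(W) = W (R(W) = 0²*W + W = 0*W + W = 0 + W = W)
1/(-6219 - 4*R(H)*(-17)) = 1/(-6219 - 4*(-2)*(-17)) = 1/(-6219 + 8*(-17)) = 1/(-6219 - 136) = 1/(-6355) = -1/6355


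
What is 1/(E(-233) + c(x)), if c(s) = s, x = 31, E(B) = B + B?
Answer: -1/435 ≈ -0.0022989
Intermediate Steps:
E(B) = 2*B
1/(E(-233) + c(x)) = 1/(2*(-233) + 31) = 1/(-466 + 31) = 1/(-435) = -1/435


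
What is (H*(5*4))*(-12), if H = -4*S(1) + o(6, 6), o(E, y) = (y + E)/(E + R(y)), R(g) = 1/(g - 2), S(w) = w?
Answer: 2496/5 ≈ 499.20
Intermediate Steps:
R(g) = 1/(-2 + g)
o(E, y) = (E + y)/(E + 1/(-2 + y)) (o(E, y) = (y + E)/(E + 1/(-2 + y)) = (E + y)/(E + 1/(-2 + y)))
H = -52/25 (H = -4*1 + (-2 + 6)*(6 + 6)/(1 + 6*(-2 + 6)) = -4 + 4*12/(1 + 6*4) = -4 + 4*12/(1 + 24) = -4 + 4*12/25 = -4 + (1/25)*4*12 = -4 + 48/25 = -52/25 ≈ -2.0800)
(H*(5*4))*(-12) = -52*4/5*(-12) = -52/25*20*(-12) = -208/5*(-12) = 2496/5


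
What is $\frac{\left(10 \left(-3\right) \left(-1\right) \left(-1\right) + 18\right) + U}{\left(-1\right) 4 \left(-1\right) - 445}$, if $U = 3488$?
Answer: $- \frac{3476}{441} \approx -7.8821$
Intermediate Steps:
$\frac{\left(10 \left(-3\right) \left(-1\right) \left(-1\right) + 18\right) + U}{\left(-1\right) 4 \left(-1\right) - 445} = \frac{\left(10 \left(-3\right) \left(-1\right) \left(-1\right) + 18\right) + 3488}{\left(-1\right) 4 \left(-1\right) - 445} = \frac{\left(10 \cdot 3 \left(-1\right) + 18\right) + 3488}{\left(-4\right) \left(-1\right) - 445} = \frac{\left(10 \left(-3\right) + 18\right) + 3488}{4 - 445} = \frac{\left(-30 + 18\right) + 3488}{-441} = \left(-12 + 3488\right) \left(- \frac{1}{441}\right) = 3476 \left(- \frac{1}{441}\right) = - \frac{3476}{441}$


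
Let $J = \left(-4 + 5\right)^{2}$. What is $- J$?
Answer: $-1$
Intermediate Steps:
$J = 1$ ($J = 1^{2} = 1$)
$- J = \left(-1\right) 1 = -1$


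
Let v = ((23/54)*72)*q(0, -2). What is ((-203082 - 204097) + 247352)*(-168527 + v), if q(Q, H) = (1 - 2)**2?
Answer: 80790790403/3 ≈ 2.6930e+10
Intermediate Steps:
q(Q, H) = 1 (q(Q, H) = (-1)**2 = 1)
v = 92/3 (v = ((23/54)*72)*1 = (92/3)*1 = 92/3 ≈ 30.667)
((-203082 - 204097) + 247352)*(-168527 + v) = ((-203082 - 204097) + 247352)*(-168527 + 92/3) = (-407179 + 247352)*(-505489/3) = -159827*(-505489/3) = 80790790403/3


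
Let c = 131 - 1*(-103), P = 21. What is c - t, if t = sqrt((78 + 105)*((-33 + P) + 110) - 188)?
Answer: 234 - sqrt(17746) ≈ 100.79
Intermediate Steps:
t = sqrt(17746) (t = sqrt((78 + 105)*((-33 + 21) + 110) - 188) = sqrt(183*(-12 + 110) - 188) = sqrt(183*98 - 188) = sqrt(17934 - 188) = sqrt(17746) ≈ 133.21)
c = 234 (c = 131 + 103 = 234)
c - t = 234 - sqrt(17746)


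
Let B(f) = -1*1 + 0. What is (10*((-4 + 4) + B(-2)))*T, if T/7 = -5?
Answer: 350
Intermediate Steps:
T = -35 (T = 7*(-5) = -35)
B(f) = -1 (B(f) = -1 + 0 = -1)
(10*((-4 + 4) + B(-2)))*T = (10*((-4 + 4) - 1))*(-35) = (10*(0 - 1))*(-35) = (10*(-1))*(-35) = -10*(-35) = 350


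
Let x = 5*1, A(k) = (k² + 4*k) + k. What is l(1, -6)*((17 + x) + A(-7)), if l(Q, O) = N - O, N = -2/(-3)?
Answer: 240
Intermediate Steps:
N = ⅔ (N = -2*(-⅓) = ⅔ ≈ 0.66667)
A(k) = k² + 5*k
x = 5
l(Q, O) = ⅔ - O
l(1, -6)*((17 + x) + A(-7)) = (⅔ - 1*(-6))*((17 + 5) - 7*(5 - 7)) = (⅔ + 6)*(22 - 7*(-2)) = 20*(22 + 14)/3 = (20/3)*36 = 240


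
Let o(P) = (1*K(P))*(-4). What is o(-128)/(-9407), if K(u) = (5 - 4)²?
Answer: 4/9407 ≈ 0.00042522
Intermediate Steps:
K(u) = 1 (K(u) = 1² = 1)
o(P) = -4 (o(P) = (1*1)*(-4) = 1*(-4) = -4)
o(-128)/(-9407) = -4/(-9407) = -4*(-1/9407) = 4/9407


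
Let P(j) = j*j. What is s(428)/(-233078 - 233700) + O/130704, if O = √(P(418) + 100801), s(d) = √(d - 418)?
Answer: -√10/466778 + 5*√11021/130704 ≈ 0.0040092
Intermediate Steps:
s(d) = √(-418 + d)
P(j) = j²
O = 5*√11021 (O = √(418² + 100801) = √(174724 + 100801) = √275525 = 5*√11021 ≈ 524.90)
s(428)/(-233078 - 233700) + O/130704 = √(-418 + 428)/(-233078 - 233700) + (5*√11021)/130704 = √10/(-466778) + (5*√11021)*(1/130704) = √10*(-1/466778) + 5*√11021/130704 = -√10/466778 + 5*√11021/130704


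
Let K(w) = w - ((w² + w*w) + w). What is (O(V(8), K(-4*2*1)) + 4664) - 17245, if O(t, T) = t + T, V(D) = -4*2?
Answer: -12717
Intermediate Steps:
V(D) = -8
K(w) = -2*w² (K(w) = w - ((w² + w²) + w) = w - (2*w² + w) = w - (w + 2*w²) = w + (-w - 2*w²) = -2*w²)
O(t, T) = T + t
(O(V(8), K(-4*2*1)) + 4664) - 17245 = ((-2*(-4*2*1)² - 8) + 4664) - 17245 = ((-2*(-8*1)² - 8) + 4664) - 17245 = ((-2*(-8)² - 8) + 4664) - 17245 = ((-2*64 - 8) + 4664) - 17245 = ((-128 - 8) + 4664) - 17245 = (-136 + 4664) - 17245 = 4528 - 17245 = -12717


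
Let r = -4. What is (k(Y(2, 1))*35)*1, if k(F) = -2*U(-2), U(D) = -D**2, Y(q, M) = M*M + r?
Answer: 280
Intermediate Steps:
Y(q, M) = -4 + M**2 (Y(q, M) = M*M - 4 = M**2 - 4 = -4 + M**2)
k(F) = 8 (k(F) = -(-2)*(-2)**2 = -(-2)*4 = -2*(-4) = 8)
(k(Y(2, 1))*35)*1 = (8*35)*1 = 280*1 = 280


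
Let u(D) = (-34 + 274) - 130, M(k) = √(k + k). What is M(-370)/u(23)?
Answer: I*√185/55 ≈ 0.2473*I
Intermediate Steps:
M(k) = √2*√k (M(k) = √(2*k) = √2*√k)
u(D) = 110 (u(D) = 240 - 130 = 110)
M(-370)/u(23) = (√2*√(-370))/110 = (√2*(I*√370))*(1/110) = (2*I*√185)*(1/110) = I*√185/55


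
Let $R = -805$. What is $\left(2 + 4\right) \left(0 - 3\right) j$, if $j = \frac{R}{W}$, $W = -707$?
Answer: $- \frac{2070}{101} \approx -20.495$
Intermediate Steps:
$j = \frac{115}{101}$ ($j = - \frac{805}{-707} = \left(-805\right) \left(- \frac{1}{707}\right) = \frac{115}{101} \approx 1.1386$)
$\left(2 + 4\right) \left(0 - 3\right) j = \left(2 + 4\right) \left(0 - 3\right) \frac{115}{101} = 6 \left(-3\right) \frac{115}{101} = \left(-18\right) \frac{115}{101} = - \frac{2070}{101}$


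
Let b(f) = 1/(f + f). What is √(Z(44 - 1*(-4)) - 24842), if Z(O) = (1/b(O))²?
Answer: I*√15626 ≈ 125.0*I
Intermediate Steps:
b(f) = 1/(2*f)
Z(O) = 4*O² (Z(O) = (1/(1/(2*O)))² = (2*O)² = 4*O²)
√(Z(44 - 1*(-4)) - 24842) = √(4*(44 - 1*(-4))² - 24842) = √(4*(44 + 4)² - 24842) = √(4*48² - 24842) = √(4*2304 - 24842) = √(9216 - 24842) = √(-15626) = I*√15626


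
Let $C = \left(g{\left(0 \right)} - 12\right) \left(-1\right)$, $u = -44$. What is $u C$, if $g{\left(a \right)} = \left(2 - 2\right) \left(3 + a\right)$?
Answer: $-528$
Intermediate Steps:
$g{\left(a \right)} = 0$ ($g{\left(a \right)} = 0 \left(3 + a\right) = 0$)
$C = 12$ ($C = \left(0 - 12\right) \left(-1\right) = \left(-12\right) \left(-1\right) = 12$)
$u C = \left(-44\right) 12 = -528$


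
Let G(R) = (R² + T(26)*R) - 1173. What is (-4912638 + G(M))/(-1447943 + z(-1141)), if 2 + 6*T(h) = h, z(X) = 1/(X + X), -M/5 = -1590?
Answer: -133087355898/3304205927 ≈ -40.278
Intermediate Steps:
M = 7950 (M = -5*(-1590) = 7950)
z(X) = 1/(2*X)
T(h) = -⅓ + h/6
G(R) = -1173 + R² + 4*R (G(R) = (R² + (-⅓ + (⅙)*26)*R) - 1173 = (R² + (-⅓ + 13/3)*R) - 1173 = (R² + 4*R) - 1173 = -1173 + R² + 4*R)
(-4912638 + G(M))/(-1447943 + z(-1141)) = (-4912638 + (-1173 + 7950² + 4*7950))/(-1447943 + (½)/(-1141)) = (-4912638 + (-1173 + 63202500 + 31800))/(-1447943 + (½)*(-1/1141)) = (-4912638 + 63233127)/(-1447943 - 1/2282) = 58320489/(-3304205927/2282) = 58320489*(-2282/3304205927) = -133087355898/3304205927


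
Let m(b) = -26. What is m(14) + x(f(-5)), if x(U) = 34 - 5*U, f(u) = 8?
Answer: -32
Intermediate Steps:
x(U) = 34 - 5*U
m(14) + x(f(-5)) = -26 + (34 - 5*8) = -26 + (34 - 40) = -26 - 6 = -32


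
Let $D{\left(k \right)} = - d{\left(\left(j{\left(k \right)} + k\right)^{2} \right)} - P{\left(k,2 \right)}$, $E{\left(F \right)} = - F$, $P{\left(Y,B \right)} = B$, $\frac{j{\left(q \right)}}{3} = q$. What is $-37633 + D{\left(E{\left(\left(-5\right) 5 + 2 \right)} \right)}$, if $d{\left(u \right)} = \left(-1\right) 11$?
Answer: $-37624$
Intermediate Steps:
$j{\left(q \right)} = 3 q$
$d{\left(u \right)} = -11$
$D{\left(k \right)} = 9$ ($D{\left(k \right)} = \left(-1\right) \left(-11\right) - 2 = 11 - 2 = 9$)
$-37633 + D{\left(E{\left(\left(-5\right) 5 + 2 \right)} \right)} = -37633 + 9 = -37624$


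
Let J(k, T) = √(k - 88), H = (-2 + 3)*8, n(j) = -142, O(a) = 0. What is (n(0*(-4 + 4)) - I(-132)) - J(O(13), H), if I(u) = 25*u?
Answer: 3158 - 2*I*√22 ≈ 3158.0 - 9.3808*I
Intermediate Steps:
H = 8 (H = 1*8 = 8)
J(k, T) = √(-88 + k)
(n(0*(-4 + 4)) - I(-132)) - J(O(13), H) = (-142 - 25*(-132)) - √(-88 + 0) = (-142 - 1*(-3300)) - √(-88) = (-142 + 3300) - 2*I*√22 = 3158 - 2*I*√22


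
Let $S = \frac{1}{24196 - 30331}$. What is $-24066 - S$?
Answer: $- \frac{147644909}{6135} \approx -24066.0$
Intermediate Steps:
$S = - \frac{1}{6135}$ ($S = \frac{1}{-6135} = - \frac{1}{6135} \approx -0.000163$)
$-24066 - S = -24066 - - \frac{1}{6135} = -24066 + \frac{1}{6135} = - \frac{147644909}{6135}$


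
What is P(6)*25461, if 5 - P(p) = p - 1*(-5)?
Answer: -152766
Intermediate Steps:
P(p) = -p (P(p) = 5 - (p - 1*(-5)) = 5 - (p + 5) = 5 - (5 + p) = 5 + (-5 - p) = -p)
P(6)*25461 = -1*6*25461 = -6*25461 = -152766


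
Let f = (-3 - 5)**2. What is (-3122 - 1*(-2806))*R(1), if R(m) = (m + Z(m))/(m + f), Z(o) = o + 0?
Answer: -632/65 ≈ -9.7231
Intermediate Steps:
Z(o) = o
f = 64 (f = (-8)**2 = 64)
R(m) = 2*m/(64 + m) (R(m) = (m + m)/(m + 64) = (2*m)/(64 + m) = 2*m/(64 + m))
(-3122 - 1*(-2806))*R(1) = (-3122 - 1*(-2806))*(2*1/(64 + 1)) = (-3122 + 2806)*(2*1/65) = -632/65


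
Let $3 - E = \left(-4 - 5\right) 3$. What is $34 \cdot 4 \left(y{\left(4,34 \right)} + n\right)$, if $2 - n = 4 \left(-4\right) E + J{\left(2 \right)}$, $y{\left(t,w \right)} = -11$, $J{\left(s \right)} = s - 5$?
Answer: $64464$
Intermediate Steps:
$J{\left(s \right)} = -5 + s$ ($J{\left(s \right)} = s - 5 = -5 + s$)
$E = 30$ ($E = 3 - \left(-4 - 5\right) 3 = 3 - \left(-9\right) 3 = 3 - -27 = 3 + 27 = 30$)
$n = 485$ ($n = 2 - \left(4 \left(-4\right) 30 + \left(-5 + 2\right)\right) = 2 - \left(\left(-16\right) 30 - 3\right) = 2 - \left(-480 - 3\right) = 2 - -483 = 2 + 483 = 485$)
$34 \cdot 4 \left(y{\left(4,34 \right)} + n\right) = 34 \cdot 4 \left(-11 + 485\right) = 136 \cdot 474 = 64464$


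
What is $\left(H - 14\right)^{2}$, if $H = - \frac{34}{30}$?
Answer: $\frac{51529}{225} \approx 229.02$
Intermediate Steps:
$H = - \frac{17}{15}$ ($H = \left(-34\right) \frac{1}{30} = - \frac{17}{15} \approx -1.1333$)
$\left(H - 14\right)^{2} = \left(- \frac{17}{15} - 14\right)^{2} = \left(- \frac{227}{15}\right)^{2} = \frac{51529}{225}$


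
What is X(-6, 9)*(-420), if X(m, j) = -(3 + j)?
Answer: 5040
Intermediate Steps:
X(m, j) = -3 - j
X(-6, 9)*(-420) = (-3 - 1*9)*(-420) = (-3 - 9)*(-420) = -12*(-420) = 5040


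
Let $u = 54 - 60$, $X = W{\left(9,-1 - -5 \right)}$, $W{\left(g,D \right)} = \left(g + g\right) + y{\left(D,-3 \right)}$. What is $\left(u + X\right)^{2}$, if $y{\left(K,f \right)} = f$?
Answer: $81$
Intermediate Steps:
$W{\left(g,D \right)} = -3 + 2 g$ ($W{\left(g,D \right)} = \left(g + g\right) - 3 = 2 g - 3 = -3 + 2 g$)
$X = 15$ ($X = -3 + 2 \cdot 9 = -3 + 18 = 15$)
$u = -6$ ($u = 54 - 60 = -6$)
$\left(u + X\right)^{2} = \left(-6 + 15\right)^{2} = 9^{2} = 81$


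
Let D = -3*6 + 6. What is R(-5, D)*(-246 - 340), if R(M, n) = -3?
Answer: 1758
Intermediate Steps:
D = -12 (D = -18 + 6 = -12)
R(-5, D)*(-246 - 340) = -3*(-246 - 340) = -3*(-586) = 1758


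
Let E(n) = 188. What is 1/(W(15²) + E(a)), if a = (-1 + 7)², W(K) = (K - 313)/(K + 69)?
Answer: 147/27592 ≈ 0.0053276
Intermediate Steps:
W(K) = (-313 + K)/(69 + K)
a = 36 (a = 6² = 36)
1/(W(15²) + E(a)) = 1/((-313 + 15²)/(69 + 15²) + 188) = 1/((-313 + 225)/(69 + 225) + 188) = 1/(-88/294 + 188) = 1/((1/294)*(-88) + 188) = 1/(-44/147 + 188) = 1/(27592/147) = 147/27592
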